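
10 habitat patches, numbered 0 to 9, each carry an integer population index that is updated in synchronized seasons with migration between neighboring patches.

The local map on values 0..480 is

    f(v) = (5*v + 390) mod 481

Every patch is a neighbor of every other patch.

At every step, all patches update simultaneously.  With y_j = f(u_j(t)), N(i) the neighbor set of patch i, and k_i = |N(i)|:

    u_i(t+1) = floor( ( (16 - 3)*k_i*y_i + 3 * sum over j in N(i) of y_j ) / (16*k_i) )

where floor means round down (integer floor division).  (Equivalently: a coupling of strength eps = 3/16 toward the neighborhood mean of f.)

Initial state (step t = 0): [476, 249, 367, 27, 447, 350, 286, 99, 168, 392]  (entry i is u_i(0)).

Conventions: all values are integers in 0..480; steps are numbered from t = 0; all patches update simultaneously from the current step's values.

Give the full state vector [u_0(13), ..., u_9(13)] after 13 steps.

Answer: [83, 391, 415, 274, 430, 86, 113, 258, 122, 379]

Derivation:
t=0: [476, 249, 367, 27, 447, 350, 286, 99, 168, 392]
t=1: [347, 210, 296, 93, 232, 229, 357, 378, 270, 395]
t=2: [222, 441, 401, 359, 147, 135, 261, 344, 298, 412]
t=3: [90, 195, 417, 251, 174, 126, 244, 192, 391, 80]
t=4: [339, 374, 111, 215, 291, 101, 187, 362, 389, 300]
t=5: [196, 334, 436, 86, 386, 396, 356, 287, 394, 422]
t=6: [386, 171, 194, 331, 377, 416, 258, 365, 408, 138]
t=7: [361, 271, 362, 143, 325, 99, 235, 277, 67, 141]
t=8: [262, 287, 266, 161, 120, 368, 144, 311, 241, 153]
t=9: [245, 344, 260, 226, 63, 283, 158, 58, 161, 194]
t=10: [184, 195, 243, 109, 225, 334, 220, 205, 232, 363]
t=11: [326, 370, 179, 410, 108, 158, 88, 409, 136, 273]
t=12: [122, 296, 302, 74, 402, 219, 322, 70, 132, 293]
t=13: [83, 391, 415, 274, 430, 86, 113, 258, 122, 379]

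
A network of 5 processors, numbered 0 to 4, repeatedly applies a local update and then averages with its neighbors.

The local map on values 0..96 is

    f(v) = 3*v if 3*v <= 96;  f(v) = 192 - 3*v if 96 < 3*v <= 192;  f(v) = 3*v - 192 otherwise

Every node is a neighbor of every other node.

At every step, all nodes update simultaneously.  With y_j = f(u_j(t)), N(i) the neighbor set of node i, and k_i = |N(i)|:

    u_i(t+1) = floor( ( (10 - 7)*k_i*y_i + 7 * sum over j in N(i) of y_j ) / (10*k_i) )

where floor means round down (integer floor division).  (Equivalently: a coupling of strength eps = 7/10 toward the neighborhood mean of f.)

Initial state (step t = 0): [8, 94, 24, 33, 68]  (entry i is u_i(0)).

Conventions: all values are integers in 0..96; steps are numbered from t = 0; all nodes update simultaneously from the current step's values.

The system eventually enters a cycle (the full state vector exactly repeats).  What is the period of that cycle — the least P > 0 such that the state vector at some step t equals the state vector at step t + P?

Simulating step by step:
t=0: [8, 94, 24, 33, 68]
t=1: [53, 62, 59, 62, 52]
t=2: [20, 17, 18, 17, 21]
t=3: [56, 55, 55, 55, 56]
t=4: [25, 25, 25, 25, 25]
t=5: [75, 75, 75, 75, 75]
t=6: [33, 33, 33, 33, 33]
t=7: [93, 93, 93, 93, 93]
t=8: [87, 87, 87, 87, 87]
t=9: [69, 69, 69, 69, 69]
t=10: [15, 15, 15, 15, 15]
t=11: [45, 45, 45, 45, 45]
t=12: [57, 57, 57, 57, 57]
t=13: [21, 21, 21, 21, 21]
t=14: [63, 63, 63, 63, 63]
t=15: [3, 3, 3, 3, 3]
t=16: [9, 9, 9, 9, 9]
t=17: [27, 27, 27, 27, 27]
t=18: [81, 81, 81, 81, 81]
t=19: [51, 51, 51, 51, 51]
t=20: [39, 39, 39, 39, 39]
t=21: [75, 75, 75, 75, 75]

Answer: 16
Key observation: The state at step 5, [75, 75, 75, 75, 75], reappears at step 21 — and no state repeats earlier — so the cycle the system enters has period 16.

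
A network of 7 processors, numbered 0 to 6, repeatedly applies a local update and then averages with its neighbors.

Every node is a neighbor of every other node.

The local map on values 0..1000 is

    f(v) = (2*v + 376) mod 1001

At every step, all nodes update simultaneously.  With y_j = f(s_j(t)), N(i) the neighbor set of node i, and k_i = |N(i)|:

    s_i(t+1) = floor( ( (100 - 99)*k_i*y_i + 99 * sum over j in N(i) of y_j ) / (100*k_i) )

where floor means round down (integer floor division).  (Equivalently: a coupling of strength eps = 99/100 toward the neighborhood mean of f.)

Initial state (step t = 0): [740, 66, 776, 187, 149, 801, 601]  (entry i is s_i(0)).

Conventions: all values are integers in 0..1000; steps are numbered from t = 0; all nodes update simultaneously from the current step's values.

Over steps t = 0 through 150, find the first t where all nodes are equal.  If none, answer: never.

Answer: 6
Key observation: Synchronization is absorbing here: once all nodes are equal they stay equal, and step 6 is the first all-equal step.

Derivation:
t=0: [740, 66, 776, 187, 149, 801, 601]  (not all equal)
t=1: [736, 790, 725, 752, 764, 717, 779]  (not all equal)
t=2: [883, 866, 887, 878, 874, 889, 870]  (not all equal)
t=3: [128, 134, 127, 130, 131, 126, 132]  (not all equal)
t=4: [635, 634, 636, 635, 635, 636, 634]  (not all equal)
t=5: [645, 645, 644, 645, 645, 644, 645]  (not all equal)
t=6: [664, 664, 664, 664, 664, 664, 664]  (all equal)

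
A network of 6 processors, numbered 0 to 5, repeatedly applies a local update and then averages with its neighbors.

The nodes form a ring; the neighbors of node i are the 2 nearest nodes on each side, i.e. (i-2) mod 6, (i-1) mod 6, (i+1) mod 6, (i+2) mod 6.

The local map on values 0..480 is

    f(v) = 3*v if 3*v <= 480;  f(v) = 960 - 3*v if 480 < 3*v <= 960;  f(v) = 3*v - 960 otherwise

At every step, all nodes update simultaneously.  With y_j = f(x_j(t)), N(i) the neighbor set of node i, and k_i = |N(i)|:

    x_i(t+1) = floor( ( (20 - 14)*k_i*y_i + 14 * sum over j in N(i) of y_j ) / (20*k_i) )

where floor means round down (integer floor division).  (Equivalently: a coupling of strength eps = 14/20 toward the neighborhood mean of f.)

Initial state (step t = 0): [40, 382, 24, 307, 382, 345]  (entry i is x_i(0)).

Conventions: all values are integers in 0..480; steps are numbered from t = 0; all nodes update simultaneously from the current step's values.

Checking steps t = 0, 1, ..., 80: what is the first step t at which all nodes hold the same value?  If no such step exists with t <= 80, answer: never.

Simulating step by step:
t=0: [40, 382, 24, 307, 382, 345]  (not all equal)
t=1: [126, 109, 114, 102, 109, 115]  (not all equal)
t=2: [348, 338, 336, 326, 338, 337]  (not all equal)
t=3: [61, 51, 51, 41, 51, 52]  (not all equal)
t=4: [162, 153, 153, 144, 153, 153]  (not all equal)
t=5: [463, 456, 456, 450, 456, 456]  (not all equal)
t=6: [414, 408, 408, 402, 408, 408]  (not all equal)
t=7: [269, 264, 264, 258, 264, 264]  (not all equal)
t=8: [163, 168, 168, 173, 168, 168]  (not all equal)
t=9: [460, 456, 456, 451, 456, 456]  (not all equal)
t=10: [411, 407, 407, 403, 407, 407]  (not all equal)
t=11: [264, 261, 261, 257, 261, 261]  (not all equal)
t=12: [174, 177, 177, 180, 177, 177]  (not all equal)
t=13: [431, 429, 429, 426, 429, 429]  (not all equal)
t=14: [328, 326, 326, 324, 326, 326]  (not all equal)
t=15: [19, 18, 18, 16, 18, 18]  (not all equal)
t=16: [54, 53, 53, 52, 53, 53]  (not all equal)
t=17: [159, 159, 159, 158, 159, 159]  (not all equal)
t=18: [477, 476, 476, 476, 476, 476]  (not all equal)
t=19: [468, 468, 468, 468, 468, 468]  (all equal)

Answer: 19
Key observation: Synchronization is absorbing here: once all nodes are equal they stay equal, and step 19 is the first all-equal step.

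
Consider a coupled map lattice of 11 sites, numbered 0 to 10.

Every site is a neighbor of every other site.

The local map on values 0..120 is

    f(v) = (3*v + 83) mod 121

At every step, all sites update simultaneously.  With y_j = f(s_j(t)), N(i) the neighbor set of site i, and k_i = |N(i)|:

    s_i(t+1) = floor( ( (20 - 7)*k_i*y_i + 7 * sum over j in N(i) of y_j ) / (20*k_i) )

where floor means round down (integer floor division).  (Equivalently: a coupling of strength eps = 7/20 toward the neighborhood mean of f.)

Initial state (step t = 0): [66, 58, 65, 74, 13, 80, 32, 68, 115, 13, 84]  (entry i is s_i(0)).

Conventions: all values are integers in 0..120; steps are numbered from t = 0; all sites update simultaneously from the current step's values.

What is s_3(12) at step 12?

Simulating step by step:
t=0: [66, 58, 65, 74, 13, 80, 32, 68, 115, 13, 84]
t=1: [41, 26, 39, 56, 18, 67, 53, 45, 57, 18, 74]
t=2: [68, 40, 64, 21, 25, 41, 16, 75, 23, 25, 54]
t=3: [43, 66, 36, 31, 38, 68, 22, 56, 34, 38, 17]
t=4: [75, 43, 62, 53, 66, 47, 37, 25, 59, 66, 27]
t=5: [59, 74, 35, 18, 42, 82, 63, 41, 29, 42, 45]
t=6: [35, 62, 65, 33, 78, 77, 42, 76, 54, 78, 83]
t=7: [64, 39, 45, 60, 69, 67, 77, 65, 25, 69, 78]
t=8: [40, 69, 80, 33, 50, 46, 64, 42, 43, 50, 66]
t=9: [80, 59, 79, 67, 98, 91, 49, 83, 85, 98, 53]
t=10: [72, 34, 70, 48, 31, 93, 89, 78, 82, 31, 22]
t=11: [63, 67, 59, 93, 62, 102, 94, 74, 81, 62, 45]
t=12: [37, 44, 29, 92, 35, 34, 19, 57, 70, 35, 78]

Answer: s_3(12) = 92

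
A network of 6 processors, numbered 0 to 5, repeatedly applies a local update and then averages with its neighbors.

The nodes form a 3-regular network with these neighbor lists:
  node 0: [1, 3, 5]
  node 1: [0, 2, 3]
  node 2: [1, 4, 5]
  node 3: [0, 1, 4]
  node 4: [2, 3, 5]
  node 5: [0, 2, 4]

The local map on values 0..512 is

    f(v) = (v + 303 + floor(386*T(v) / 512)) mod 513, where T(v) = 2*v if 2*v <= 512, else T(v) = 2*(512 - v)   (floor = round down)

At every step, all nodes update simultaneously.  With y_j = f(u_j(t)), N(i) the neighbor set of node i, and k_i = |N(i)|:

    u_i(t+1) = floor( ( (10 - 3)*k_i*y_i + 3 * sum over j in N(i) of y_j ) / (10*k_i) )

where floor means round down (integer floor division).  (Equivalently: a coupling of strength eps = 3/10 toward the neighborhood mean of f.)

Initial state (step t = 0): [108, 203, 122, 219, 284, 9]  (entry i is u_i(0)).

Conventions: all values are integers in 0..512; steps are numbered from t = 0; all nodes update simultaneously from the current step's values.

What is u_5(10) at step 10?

Answer: u_5(10) = 372

Derivation:
t=0: [108, 203, 122, 219, 284, 9]
t=1: [138, 258, 170, 314, 367, 284]
t=2: [220, 376, 273, 375, 366, 364]
t=3: [350, 373, 408, 368, 380, 377]
t=4: [380, 371, 358, 375, 368, 369]
t=5: [370, 373, 378, 371, 375, 374]
t=6: [373, 372, 370, 372, 371, 371]
t=7: [372, 373, 373, 372, 373, 373]
t=8: [372, 372, 372, 372, 372, 372]
t=9: [373, 373, 373, 373, 373, 373]
t=10: [372, 372, 372, 372, 372, 372]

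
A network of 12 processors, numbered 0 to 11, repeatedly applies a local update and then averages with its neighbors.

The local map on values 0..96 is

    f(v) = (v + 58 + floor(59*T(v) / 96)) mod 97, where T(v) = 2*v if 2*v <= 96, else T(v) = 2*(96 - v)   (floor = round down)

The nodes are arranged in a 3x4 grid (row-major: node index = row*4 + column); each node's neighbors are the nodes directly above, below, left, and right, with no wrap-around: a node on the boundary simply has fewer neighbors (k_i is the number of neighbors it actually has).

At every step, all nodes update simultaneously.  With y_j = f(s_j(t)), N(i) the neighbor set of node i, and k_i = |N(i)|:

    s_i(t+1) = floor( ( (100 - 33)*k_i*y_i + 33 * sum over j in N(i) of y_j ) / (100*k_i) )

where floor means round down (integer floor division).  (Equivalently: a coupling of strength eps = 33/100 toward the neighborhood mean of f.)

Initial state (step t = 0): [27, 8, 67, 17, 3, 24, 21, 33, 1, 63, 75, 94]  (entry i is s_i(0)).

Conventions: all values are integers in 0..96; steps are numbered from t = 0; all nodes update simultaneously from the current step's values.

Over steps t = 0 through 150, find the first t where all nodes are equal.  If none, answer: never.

Simulating step by step:
t=0: [27, 8, 67, 17, 3, 24, 21, 33, 1, 63, 75, 94]  (not all equal)
t=1: [37, 61, 61, 79, 53, 26, 18, 40, 61, 57, 54, 53]  (not all equal)
t=2: [50, 57, 57, 59, 58, 28, 17, 47, 65, 59, 58, 63]  (not all equal)
t=3: [66, 60, 68, 65, 60, 39, 81, 68, 64, 60, 68, 64]  (not all equal)
t=4: [63, 62, 63, 63, 62, 52, 59, 62, 64, 62, 63, 63]  (not all equal)
t=5: [64, 64, 64, 64, 64, 66, 64, 64, 64, 64, 64, 64]  (not all equal)
t=6: [64, 63, 64, 64, 63, 63, 63, 64, 64, 63, 64, 64]  (not all equal)
t=7: [64, 64, 64, 64, 64, 64, 64, 64, 64, 64, 64, 64]  (all equal)

Answer: 7
Key observation: Synchronization is absorbing here: once all nodes are equal they stay equal, and step 7 is the first all-equal step.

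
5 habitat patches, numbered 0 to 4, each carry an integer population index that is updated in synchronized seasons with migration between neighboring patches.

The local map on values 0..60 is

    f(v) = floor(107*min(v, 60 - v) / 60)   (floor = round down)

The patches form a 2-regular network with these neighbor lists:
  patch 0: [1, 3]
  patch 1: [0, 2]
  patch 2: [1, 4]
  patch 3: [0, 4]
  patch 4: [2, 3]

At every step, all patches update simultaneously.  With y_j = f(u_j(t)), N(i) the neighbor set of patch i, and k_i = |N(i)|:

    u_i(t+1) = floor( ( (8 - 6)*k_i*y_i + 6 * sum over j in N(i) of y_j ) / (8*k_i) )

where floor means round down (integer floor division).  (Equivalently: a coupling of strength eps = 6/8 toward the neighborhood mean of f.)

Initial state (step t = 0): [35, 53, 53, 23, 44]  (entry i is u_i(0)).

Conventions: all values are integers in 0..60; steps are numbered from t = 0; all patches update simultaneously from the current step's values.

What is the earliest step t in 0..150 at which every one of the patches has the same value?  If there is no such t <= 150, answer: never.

Answer: 8
Key observation: Synchronization is absorbing here: once all patches are equal they stay equal, and step 8 is the first all-equal step.

Derivation:
t=0: [35, 53, 53, 23, 44]  (not all equal)
t=1: [30, 24, 18, 37, 26]  (not all equal)
t=2: [44, 42, 41, 47, 38]  (not all equal)
t=3: [27, 30, 34, 30, 30]  (not all equal)
t=4: [51, 48, 51, 51, 50]  (not all equal)
t=5: [17, 17, 18, 16, 16]  (not all equal)
t=6: [29, 30, 29, 28, 29]  (not all equal)
t=7: [51, 51, 51, 50, 50]  (not all equal)
t=8: [16, 16, 16, 16, 16]  (all equal)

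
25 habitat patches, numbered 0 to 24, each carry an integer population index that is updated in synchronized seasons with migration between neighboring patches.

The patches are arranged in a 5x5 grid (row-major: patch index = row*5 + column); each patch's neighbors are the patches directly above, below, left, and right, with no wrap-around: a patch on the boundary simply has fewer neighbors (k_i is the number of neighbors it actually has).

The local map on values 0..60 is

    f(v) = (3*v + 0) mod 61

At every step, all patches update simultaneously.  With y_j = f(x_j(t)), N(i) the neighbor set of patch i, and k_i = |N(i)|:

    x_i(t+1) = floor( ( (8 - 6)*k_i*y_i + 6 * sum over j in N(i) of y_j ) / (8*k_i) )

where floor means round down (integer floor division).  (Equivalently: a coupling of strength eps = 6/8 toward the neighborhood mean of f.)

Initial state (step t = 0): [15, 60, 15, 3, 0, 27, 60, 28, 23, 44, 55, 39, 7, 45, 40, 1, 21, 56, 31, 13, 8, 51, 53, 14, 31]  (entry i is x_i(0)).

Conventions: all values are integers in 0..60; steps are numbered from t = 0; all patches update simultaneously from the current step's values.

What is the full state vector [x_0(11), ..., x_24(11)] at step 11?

Answer: [32, 33, 30, 36, 21, 36, 17, 35, 31, 21, 32, 26, 30, 29, 21, 36, 35, 28, 28, 23, 45, 33, 39, 31, 39]

Derivation:
t=0: [15, 60, 15, 3, 0, 27, 60, 28, 23, 44, 55, 39, 7, 45, 40, 1, 21, 56, 31, 13, 8, 51, 53, 14, 31]
t=1: [40, 51, 33, 15, 7, 41, 43, 30, 12, 19, 30, 37, 31, 25, 30, 18, 26, 28, 34, 40, 18, 23, 39, 35, 38]
t=2: [26, 33, 35, 35, 43, 24, 22, 28, 36, 35, 33, 28, 29, 29, 39, 38, 29, 33, 36, 45, 36, 33, 32, 48, 51]
t=3: [22, 26, 37, 35, 34, 17, 19, 28, 37, 38, 31, 23, 27, 39, 34, 41, 35, 34, 30, 36, 45, 36, 33, 33, 20]
t=4: [26, 32, 33, 46, 46, 36, 32, 38, 45, 46, 23, 30, 29, 40, 49, 22, 29, 34, 41, 44, 21, 35, 41, 41, 46]
t=5: [35, 31, 35, 20, 16, 26, 39, 34, 30, 17, 22, 25, 40, 26, 27, 10, 28, 20, 21, 13, 18, 18, 21, 4, 8]
t=6: [29, 44, 44, 45, 53, 30, 33, 45, 38, 37, 16, 30, 39, 24, 31, 28, 35, 31, 24, 21, 45, 33, 32, 10, 25]
t=7: [21, 21, 11, 28, 32, 35, 24, 32, 29, 43, 32, 42, 29, 31, 23, 32, 33, 35, 16, 14, 26, 32, 33, 22, 15]
t=8: [17, 12, 23, 29, 20, 23, 18, 26, 24, 19, 29, 21, 28, 28, 22, 31, 31, 39, 35, 35, 30, 32, 30, 34, 28]
t=9: [29, 37, 21, 26, 46, 34, 25, 22, 25, 33, 17, 25, 24, 21, 32, 29, 31, 38, 41, 29, 32, 31, 40, 34, 37]
t=10: [40, 23, 18, 12, 24, 33, 24, 8, 15, 25, 33, 23, 16, 11, 25, 36, 31, 32, 23, 28, 30, 39, 46, 37, 37]
t=11: [32, 33, 30, 36, 21, 36, 17, 35, 31, 21, 32, 26, 30, 29, 21, 36, 35, 28, 28, 23, 45, 33, 39, 31, 39]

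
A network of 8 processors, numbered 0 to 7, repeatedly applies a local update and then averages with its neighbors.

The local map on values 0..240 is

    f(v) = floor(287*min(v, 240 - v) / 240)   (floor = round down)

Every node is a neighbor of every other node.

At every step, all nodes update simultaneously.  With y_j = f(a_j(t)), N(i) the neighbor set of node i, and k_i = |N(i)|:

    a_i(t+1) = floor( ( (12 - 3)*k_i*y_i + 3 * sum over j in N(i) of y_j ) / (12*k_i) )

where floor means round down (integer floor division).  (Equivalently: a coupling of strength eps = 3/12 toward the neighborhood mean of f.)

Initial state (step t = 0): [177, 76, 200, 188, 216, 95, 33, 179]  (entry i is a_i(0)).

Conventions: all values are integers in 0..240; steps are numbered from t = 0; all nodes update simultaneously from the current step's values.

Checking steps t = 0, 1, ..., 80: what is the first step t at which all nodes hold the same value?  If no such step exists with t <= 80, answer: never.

Answer: 16
Key observation: Synchronization is absorbing here: once all nodes are equal they stay equal, and step 16 is the first all-equal step.

Derivation:
t=0: [177, 76, 200, 188, 216, 95, 33, 179]  (not all equal)
t=1: [72, 83, 52, 63, 38, 99, 46, 70]  (not all equal)
t=2: [83, 92, 66, 75, 54, 106, 61, 81]  (not all equal)
t=3: [96, 104, 81, 89, 71, 116, 77, 94]  (not all equal)
t=4: [112, 119, 99, 106, 90, 129, 96, 110]  (not all equal)
t=5: [130, 137, 120, 125, 112, 130, 117, 129]  (not all equal)
t=6: [131, 126, 140, 136, 133, 131, 137, 132]  (not all equal)
t=7: [129, 133, 121, 124, 127, 129, 124, 128]  (not all equal)
t=8: [132, 129, 139, 137, 134, 132, 137, 133]  (not all equal)
t=9: [128, 130, 121, 123, 126, 128, 123, 126]  (not all equal)
t=10: [133, 132, 140, 138, 136, 133, 138, 136]  (not all equal)
t=11: [126, 127, 120, 121, 124, 126, 121, 124]  (not all equal)
t=12: [136, 136, 141, 141, 138, 136, 141, 138]  (not all equal)
t=13: [123, 123, 118, 118, 121, 123, 118, 121]  (not all equal)
t=14: [139, 139, 140, 140, 141, 139, 140, 141]  (not all equal)
t=15: [119, 119, 119, 119, 118, 119, 119, 118]  (not all equal)
t=16: [141, 141, 141, 141, 141, 141, 141, 141]  (all equal)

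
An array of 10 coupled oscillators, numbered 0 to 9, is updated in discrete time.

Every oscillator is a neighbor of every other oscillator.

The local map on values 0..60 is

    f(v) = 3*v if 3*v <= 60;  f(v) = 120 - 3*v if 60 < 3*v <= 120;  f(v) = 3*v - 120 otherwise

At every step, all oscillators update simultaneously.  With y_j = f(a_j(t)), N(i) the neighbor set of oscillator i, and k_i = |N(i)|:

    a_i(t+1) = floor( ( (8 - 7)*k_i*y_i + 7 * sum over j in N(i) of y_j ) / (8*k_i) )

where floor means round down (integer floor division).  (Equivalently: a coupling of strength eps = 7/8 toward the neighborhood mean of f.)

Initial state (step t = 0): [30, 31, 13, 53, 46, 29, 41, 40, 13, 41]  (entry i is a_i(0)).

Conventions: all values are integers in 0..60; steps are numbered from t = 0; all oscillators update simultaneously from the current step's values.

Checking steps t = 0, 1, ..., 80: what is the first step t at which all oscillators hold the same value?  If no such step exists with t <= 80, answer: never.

Answer: 2
Key observation: Synchronization is absorbing here: once all oscillators are equal they stay equal, and step 2 is the first all-equal step.

Derivation:
t=0: [30, 31, 13, 53, 46, 29, 41, 40, 13, 41]  (not all equal)
t=1: [23, 23, 23, 23, 22, 23, 22, 22, 23, 22]  (not all equal)
t=2: [52, 52, 52, 52, 52, 52, 52, 52, 52, 52]  (all equal)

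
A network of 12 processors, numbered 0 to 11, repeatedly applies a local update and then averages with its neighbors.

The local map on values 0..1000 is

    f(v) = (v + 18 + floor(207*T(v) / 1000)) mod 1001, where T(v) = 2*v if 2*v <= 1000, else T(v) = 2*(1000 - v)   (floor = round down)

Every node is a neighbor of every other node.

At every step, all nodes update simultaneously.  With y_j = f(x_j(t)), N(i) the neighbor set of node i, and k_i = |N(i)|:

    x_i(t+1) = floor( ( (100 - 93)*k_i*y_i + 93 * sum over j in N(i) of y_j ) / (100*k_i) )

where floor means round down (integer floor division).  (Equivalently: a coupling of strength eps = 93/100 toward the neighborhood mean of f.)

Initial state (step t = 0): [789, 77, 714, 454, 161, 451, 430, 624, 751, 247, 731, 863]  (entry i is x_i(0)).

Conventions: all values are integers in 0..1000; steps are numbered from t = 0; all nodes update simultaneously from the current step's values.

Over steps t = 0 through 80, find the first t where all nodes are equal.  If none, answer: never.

Simulating step by step:
t=0: [789, 77, 714, 454, 161, 451, 430, 624, 751, 247, 731, 863]  (not all equal)
t=1: [653, 665, 654, 657, 663, 657, 657, 655, 654, 661, 654, 653]  (not all equal)
t=2: [816, 816, 816, 816, 816, 816, 816, 816, 816, 816, 816, 816]  (all equal)

Answer: 2
Key observation: Synchronization is absorbing here: once all nodes are equal they stay equal, and step 2 is the first all-equal step.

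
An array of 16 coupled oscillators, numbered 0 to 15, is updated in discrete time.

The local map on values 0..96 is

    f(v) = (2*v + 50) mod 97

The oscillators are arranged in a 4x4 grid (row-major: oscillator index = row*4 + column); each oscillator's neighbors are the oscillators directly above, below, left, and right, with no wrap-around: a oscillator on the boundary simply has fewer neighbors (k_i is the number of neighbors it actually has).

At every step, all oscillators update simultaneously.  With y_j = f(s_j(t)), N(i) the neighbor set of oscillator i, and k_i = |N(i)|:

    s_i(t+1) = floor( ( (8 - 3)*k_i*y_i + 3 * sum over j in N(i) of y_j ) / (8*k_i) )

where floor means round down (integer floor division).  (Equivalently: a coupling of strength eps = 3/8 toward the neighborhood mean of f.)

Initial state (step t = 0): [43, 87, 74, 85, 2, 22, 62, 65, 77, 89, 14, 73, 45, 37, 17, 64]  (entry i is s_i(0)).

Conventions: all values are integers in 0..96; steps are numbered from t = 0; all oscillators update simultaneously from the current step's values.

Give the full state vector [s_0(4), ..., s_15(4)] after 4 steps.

Answer: [15, 25, 44, 50, 49, 55, 27, 43, 66, 41, 52, 49, 74, 65, 82, 59]

Derivation:
t=0: [43, 87, 74, 85, 2, 22, 62, 65, 77, 89, 14, 73, 45, 37, 17, 64]
t=1: [40, 35, 19, 32, 51, 77, 72, 65, 22, 40, 67, 31, 33, 37, 75, 66]
t=2: [35, 30, 60, 42, 51, 16, 25, 55, 72, 41, 59, 41, 34, 24, 28, 57]
t=3: [27, 30, 52, 48, 47, 61, 28, 48, 13, 36, 52, 47, 13, 8, 23, 50]
t=4: [15, 25, 44, 50, 49, 55, 27, 43, 66, 41, 52, 49, 74, 65, 82, 59]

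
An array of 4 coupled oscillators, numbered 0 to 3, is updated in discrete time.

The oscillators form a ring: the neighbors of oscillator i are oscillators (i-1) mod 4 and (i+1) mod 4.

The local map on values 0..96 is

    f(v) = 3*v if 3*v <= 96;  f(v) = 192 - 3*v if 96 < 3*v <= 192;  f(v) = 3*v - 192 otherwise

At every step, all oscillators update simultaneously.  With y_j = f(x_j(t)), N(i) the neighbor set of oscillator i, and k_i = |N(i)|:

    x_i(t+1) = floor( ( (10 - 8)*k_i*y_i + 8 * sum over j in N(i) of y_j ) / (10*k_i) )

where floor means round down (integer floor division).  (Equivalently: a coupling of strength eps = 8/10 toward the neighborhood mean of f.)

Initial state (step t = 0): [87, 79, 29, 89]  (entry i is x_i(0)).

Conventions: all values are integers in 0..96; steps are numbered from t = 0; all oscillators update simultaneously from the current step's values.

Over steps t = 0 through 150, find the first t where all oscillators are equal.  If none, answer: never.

Simulating step by step:
t=0: [87, 79, 29, 89]  (not all equal)
t=1: [61, 71, 65, 77]  (not all equal)
t=2: [25, 9, 24, 12]  (not all equal)
t=3: [40, 64, 39, 66]  (not all equal)
t=4: [16, 58, 17, 60]  (not all equal)
t=5: [21, 43, 22, 42]  (not all equal)
t=6: [64, 64, 64, 64]  (all equal)

Answer: 6
Key observation: Synchronization is absorbing here: once all oscillators are equal they stay equal, and step 6 is the first all-equal step.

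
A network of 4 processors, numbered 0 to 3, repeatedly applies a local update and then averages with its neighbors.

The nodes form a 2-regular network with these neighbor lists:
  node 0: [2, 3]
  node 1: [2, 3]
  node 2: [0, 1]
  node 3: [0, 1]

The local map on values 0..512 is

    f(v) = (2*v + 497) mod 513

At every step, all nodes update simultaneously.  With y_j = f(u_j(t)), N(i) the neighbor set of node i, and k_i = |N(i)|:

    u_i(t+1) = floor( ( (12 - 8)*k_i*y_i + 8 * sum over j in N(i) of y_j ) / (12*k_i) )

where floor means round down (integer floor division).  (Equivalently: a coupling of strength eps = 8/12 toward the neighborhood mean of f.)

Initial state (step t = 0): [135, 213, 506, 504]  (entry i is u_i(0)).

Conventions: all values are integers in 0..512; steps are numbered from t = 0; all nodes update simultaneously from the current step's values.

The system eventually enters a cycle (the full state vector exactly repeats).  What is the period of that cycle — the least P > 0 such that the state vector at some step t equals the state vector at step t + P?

Simulating step by step:
t=0: [135, 213, 506, 504]
t=1: [405, 457, 382, 381]
t=2: [249, 284, 300, 299]
t=3: [207, 59, 197, 196]
t=4: [384, 285, 292, 292]
t=5: [116, 50, 111, 111]
t=6: [209, 165, 168, 168]
t=7: [347, 318, 345, 345]
t=8: [162, 143, 144, 144]
t=9: [284, 271, 283, 283]
t=10: [37, 29, 29, 29]
t=11: [47, 42, 47, 47]
t=12: [78, 74, 74, 74]
t=13: [134, 132, 134, 134]
t=14: [252, 250, 250, 250]
t=15: [485, 484, 485, 485]
t=16: [441, 440, 440, 440]
t=17: [351, 351, 351, 351]
t=18: [173, 173, 173, 173]
t=19: [330, 330, 330, 330]
t=20: [131, 131, 131, 131]
t=21: [246, 246, 246, 246]
t=22: [476, 476, 476, 476]
t=23: [423, 423, 423, 423]
t=24: [317, 317, 317, 317]
t=25: [105, 105, 105, 105]
t=26: [194, 194, 194, 194]
t=27: [372, 372, 372, 372]
t=28: [215, 215, 215, 215]
t=29: [414, 414, 414, 414]
t=30: [299, 299, 299, 299]
t=31: [69, 69, 69, 69]
t=32: [122, 122, 122, 122]
t=33: [228, 228, 228, 228]
t=34: [440, 440, 440, 440]
t=35: [351, 351, 351, 351]

Answer: 18
Key observation: The state at step 17, [351, 351, 351, 351], reappears at step 35 — and no state repeats earlier — so the cycle the system enters has period 18.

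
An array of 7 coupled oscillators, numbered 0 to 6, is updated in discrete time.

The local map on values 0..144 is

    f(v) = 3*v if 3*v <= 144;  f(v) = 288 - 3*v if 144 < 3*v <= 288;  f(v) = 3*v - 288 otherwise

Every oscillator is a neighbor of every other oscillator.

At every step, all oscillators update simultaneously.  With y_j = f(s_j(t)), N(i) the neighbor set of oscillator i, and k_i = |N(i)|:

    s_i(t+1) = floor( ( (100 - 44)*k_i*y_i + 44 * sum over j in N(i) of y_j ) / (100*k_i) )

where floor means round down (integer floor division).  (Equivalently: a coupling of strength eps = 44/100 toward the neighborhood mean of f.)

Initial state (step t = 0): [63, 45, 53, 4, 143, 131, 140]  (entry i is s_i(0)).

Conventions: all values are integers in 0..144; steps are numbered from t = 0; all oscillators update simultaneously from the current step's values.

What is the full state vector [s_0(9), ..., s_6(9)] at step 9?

Answer: [101, 126, 88, 122, 119, 120, 112]

Derivation:
t=0: [63, 45, 53, 4, 143, 131, 140]
t=1: [103, 120, 118, 61, 123, 106, 119]
t=2: [42, 67, 64, 83, 71, 47, 66]
t=3: [109, 90, 94, 66, 84, 116, 91]
t=4: [38, 28, 22, 63, 36, 48, 26]
t=5: [106, 91, 82, 99, 103, 120, 88]
t=6: [30, 22, 36, 20, 25, 50, 27]
t=7: [89, 77, 97, 74, 81, 112, 84]
t=8: [30, 47, 21, 52, 42, 43, 37]
t=9: [101, 126, 88, 122, 119, 120, 112]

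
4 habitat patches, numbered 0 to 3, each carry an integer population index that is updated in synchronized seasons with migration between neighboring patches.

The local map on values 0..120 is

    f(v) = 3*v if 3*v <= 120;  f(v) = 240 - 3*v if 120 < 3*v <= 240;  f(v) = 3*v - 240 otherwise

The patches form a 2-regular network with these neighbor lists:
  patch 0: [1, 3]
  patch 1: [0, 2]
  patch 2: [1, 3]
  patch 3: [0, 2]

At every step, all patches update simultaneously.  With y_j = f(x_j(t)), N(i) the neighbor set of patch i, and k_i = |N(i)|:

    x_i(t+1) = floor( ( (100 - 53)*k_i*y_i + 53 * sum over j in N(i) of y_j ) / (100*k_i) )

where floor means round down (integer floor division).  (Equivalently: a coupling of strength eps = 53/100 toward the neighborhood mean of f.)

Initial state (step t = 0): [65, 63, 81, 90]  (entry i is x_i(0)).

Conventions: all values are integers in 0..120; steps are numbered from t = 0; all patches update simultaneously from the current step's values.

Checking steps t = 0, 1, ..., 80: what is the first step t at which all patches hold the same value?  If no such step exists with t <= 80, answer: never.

Answer: never
Key observation: The state at step 33 reappears at step 41 — the system is in a cycle of period 8 from step 33 on.  No step 0..41 is synchronized, and the cycle repeats forever, so no step up to 80 (or ever) has all patches equal.

Derivation:
t=0: [65, 63, 81, 90]  (not all equal)
t=1: [42, 36, 22, 26]  (not all equal)
t=2: [102, 98, 80, 84]  (not all equal)
t=3: [48, 42, 17, 23]  (not all equal)
t=4: [93, 92, 72, 71]  (not all equal)
t=5: [35, 33, 27, 29]  (not all equal)
t=6: [98, 95, 87, 90]  (not all equal)
t=7: [45, 41, 29, 33]  (not all equal)
t=8: [106, 105, 98, 97]  (not all equal)
t=9: [70, 70, 58, 58]  (not all equal)
t=10: [39, 39, 56, 56]  (not all equal)
t=11: [105, 105, 83, 83]  (not all equal)
t=12: [57, 57, 26, 26]  (not all equal)
t=13: [71, 71, 75, 75]  (not all equal)
t=14: [23, 23, 18, 18]  (not all equal)
t=15: [65, 65, 57, 57]  (not all equal)
t=16: [51, 51, 62, 62]  (not all equal)
t=17: [78, 78, 62, 62]  (not all equal)
t=18: [18, 18, 41, 41]  (not all equal)
t=19: [70, 70, 100, 100]  (not all equal)
t=20: [37, 37, 52, 52]  (not all equal)
t=21: [103, 103, 91, 91]  (not all equal)
t=22: [59, 59, 42, 42]  (not all equal)
t=23: [76, 76, 100, 100]  (not all equal)
t=24: [24, 24, 47, 47]  (not all equal)
t=25: [79, 79, 91, 91]  (not all equal)
t=26: [10, 10, 25, 25]  (not all equal)
t=27: [41, 41, 63, 63]  (not all equal)
t=28: [99, 99, 68, 68]  (not all equal)
t=29: [51, 51, 41, 41]  (not all equal)
t=30: [94, 94, 109, 109]  (not all equal)
t=31: [53, 53, 75, 75]  (not all equal)
t=32: [63, 63, 32, 32]  (not all equal)
t=33: [62, 62, 84, 84]  (not all equal)
t=34: [42, 42, 23, 23]  (not all equal)
t=35: [102, 102, 80, 80]  (not all equal)
t=36: [48, 48, 17, 17]  (not all equal)
t=37: [84, 84, 62, 62]  (not all equal)
t=38: [23, 23, 42, 42]  (not all equal)
t=39: [80, 80, 102, 102]  (not all equal)
t=40: [17, 17, 48, 48]  (not all equal)
t=41: [62, 62, 84, 84]  (not all equal)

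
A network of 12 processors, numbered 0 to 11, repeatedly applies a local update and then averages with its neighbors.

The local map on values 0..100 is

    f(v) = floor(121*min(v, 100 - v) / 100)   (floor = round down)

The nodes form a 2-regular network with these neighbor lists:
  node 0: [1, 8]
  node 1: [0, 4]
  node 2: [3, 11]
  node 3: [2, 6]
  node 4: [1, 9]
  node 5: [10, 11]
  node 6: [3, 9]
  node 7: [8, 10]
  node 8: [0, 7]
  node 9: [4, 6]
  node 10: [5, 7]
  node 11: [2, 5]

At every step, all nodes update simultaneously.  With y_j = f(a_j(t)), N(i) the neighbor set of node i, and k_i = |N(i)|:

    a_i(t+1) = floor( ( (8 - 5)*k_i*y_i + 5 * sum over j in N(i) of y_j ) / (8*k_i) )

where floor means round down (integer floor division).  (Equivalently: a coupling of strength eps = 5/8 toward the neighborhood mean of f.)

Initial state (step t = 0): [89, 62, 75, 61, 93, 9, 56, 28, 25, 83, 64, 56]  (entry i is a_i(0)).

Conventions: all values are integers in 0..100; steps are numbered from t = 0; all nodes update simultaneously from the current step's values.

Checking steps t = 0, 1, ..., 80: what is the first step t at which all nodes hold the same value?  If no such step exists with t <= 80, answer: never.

Answer: never
Key observation: The state at step 27 reappears at step 31 — the system is in a cycle of period 4 from step 27 on.  No step 0..31 is synchronized, and the cycle repeats forever, so no step up to 80 (or ever) has all nodes equal.

Derivation:
t=0: [89, 62, 75, 61, 93, 9, 56, 28, 25, 83, 64, 56]  (not all equal)
t=1: [28, 23, 42, 43, 23, 33, 40, 35, 25, 26, 29, 32]  (not all equal)
t=2: [30, 28, 46, 50, 28, 37, 43, 36, 34, 35, 38, 42]  (not all equal)
t=3: [36, 33, 55, 55, 35, 46, 51, 43, 40, 42, 44, 49]  (not all equal)
t=4: [43, 41, 55, 55, 43, 55, 54, 51, 47, 50, 53, 56]  (not all equal)
t=5: [52, 50, 53, 54, 53, 54, 56, 57, 55, 55, 56, 53]  (not all equal)
t=6: [57, 58, 55, 54, 56, 54, 53, 52, 54, 54, 53, 55]  (not all equal)
t=7: [52, 51, 54, 55, 52, 55, 55, 56, 55, 54, 56, 54]  (not all equal)
t=8: [57, 58, 54, 54, 57, 54, 54, 53, 54, 55, 53, 54]  (not all equal)
t=9: [52, 51, 55, 55, 52, 55, 54, 55, 54, 53, 55, 55]  (not all equal)
t=10: [57, 58, 54, 54, 57, 54, 55, 54, 55, 56, 54, 54]  (not all equal)
t=11: [52, 51, 55, 54, 51, 55, 54, 54, 53, 53, 55, 55]  (not all equal)
t=12: [57, 58, 54, 54, 58, 54, 55, 55, 56, 56, 54, 54]  (not all equal)
t=13: [51, 50, 55, 54, 50, 55, 54, 54, 53, 52, 54, 55]  (not all equal)
t=14: [58, 59, 54, 54, 59, 54, 55, 55, 56, 57, 54, 54]  (not all equal)
t=15: [50, 49, 55, 54, 49, 55, 53, 54, 52, 51, 54, 55]  (not all equal)
t=16: [59, 59, 54, 55, 59, 54, 56, 55, 57, 58, 54, 54]  (not all equal)
t=17: [49, 49, 54, 54, 49, 55, 52, 53, 51, 50, 54, 55]  (not all equal)
t=18: [59, 59, 54, 55, 59, 54, 57, 56, 58, 59, 55, 54]  (not all equal)
t=19: [49, 49, 54, 53, 49, 54, 51, 52, 50, 49, 54, 55]  (not all equal)
t=20: [59, 59, 55, 56, 59, 54, 58, 57, 59, 59, 55, 54]  (not all equal)
t=21: [49, 49, 54, 52, 49, 54, 50, 51, 49, 49, 53, 54]  (not all equal)
t=22: [59, 59, 55, 57, 59, 55, 59, 58, 59, 59, 56, 55]  (not all equal)
t=23: [49, 49, 53, 51, 49, 53, 49, 50, 49, 49, 52, 54]  (not all equal)
t=24: [59, 59, 56, 58, 59, 56, 59, 59, 59, 59, 58, 55]  (not all equal)
t=25: [49, 49, 52, 50, 49, 52, 49, 49, 49, 49, 50, 53]  (not all equal)
t=26: [59, 59, 58, 59, 59, 58, 59, 59, 59, 59, 59, 57]  (not all equal)
t=27: [49, 49, 50, 49, 49, 50, 49, 49, 49, 49, 49, 50]  (not all equal)
t=28: [59, 59, 59, 59, 59, 59, 59, 59, 59, 59, 59, 60]  (not all equal)
t=29: [49, 49, 48, 49, 49, 48, 49, 49, 49, 49, 49, 48]  (not all equal)
t=30: [59, 59, 58, 58, 59, 58, 59, 59, 59, 59, 58, 58]  (not all equal)
t=31: [49, 49, 50, 49, 49, 50, 49, 49, 49, 49, 49, 50]  (not all equal)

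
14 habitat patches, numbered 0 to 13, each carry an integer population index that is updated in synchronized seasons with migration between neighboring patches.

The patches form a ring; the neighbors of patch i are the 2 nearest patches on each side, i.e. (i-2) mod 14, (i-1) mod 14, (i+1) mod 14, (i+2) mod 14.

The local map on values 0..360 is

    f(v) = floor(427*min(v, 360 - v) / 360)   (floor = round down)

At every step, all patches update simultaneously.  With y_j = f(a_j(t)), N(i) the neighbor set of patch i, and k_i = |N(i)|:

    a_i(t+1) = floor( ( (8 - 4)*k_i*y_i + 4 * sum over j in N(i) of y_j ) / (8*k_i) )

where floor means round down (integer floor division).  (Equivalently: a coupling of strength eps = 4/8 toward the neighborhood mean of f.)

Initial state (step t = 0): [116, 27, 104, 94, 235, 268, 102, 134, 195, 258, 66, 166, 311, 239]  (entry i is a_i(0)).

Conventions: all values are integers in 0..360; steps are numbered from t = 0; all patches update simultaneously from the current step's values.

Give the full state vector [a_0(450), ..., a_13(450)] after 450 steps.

Answer: [181, 181, 181, 181, 181, 181, 181, 181, 181, 181, 181, 181, 181, 181]
Key observation: The state at step 32, [175, 175, 175, 175, 175, 175, 175, 175, 175, 175, 175, 175, 175, 175], reappears at step 36: the system is in a cycle of period 4 from step 32 on.  Therefore the state at step 450 equals the state at step 32 + ((450 - 32) mod 4) = 34, which is [181, 181, 181, 181, 181, 181, 181, 181, 181, 181, 181, 181, 181, 181].

Derivation:
t=0: [116, 27, 104, 94, 235, 268, 102, 134, 195, 258, 66, 166, 311, 239]
t=1: [113, 80, 115, 107, 131, 121, 136, 147, 157, 138, 110, 147, 98, 124]
t=2: [128, 114, 131, 129, 148, 148, 162, 168, 171, 164, 144, 156, 131, 138]
t=3: [151, 145, 154, 156, 171, 177, 189, 194, 195, 191, 177, 177, 161, 159]
t=4: [180, 177, 183, 188, 198, 202, 201, 198, 198, 201, 203, 202, 193, 187]
t=5: [209, 208, 206, 201, 194, 190, 189, 190, 190, 188, 188, 190, 197, 203]
t=6: [182, 181, 183, 188, 194, 198, 200, 201, 201, 202, 201, 198, 192, 187]
t=7: [208, 209, 207, 203, 197, 193, 190, 188, 188, 188, 189, 193, 199, 204]
t=8: [181, 181, 182, 186, 192, 197, 200, 202, 203, 203, 200, 196, 190, 185]
t=9: [209, 210, 209, 204, 199, 194, 190, 187, 186, 187, 190, 194, 200, 205]
t=10: [180, 179, 180, 185, 190, 195, 200, 203, 204, 203, 200, 195, 189, 184]
t=11: [210, 211, 210, 206, 201, 195, 190, 187, 186, 187, 190, 195, 201, 206]
t=12: [178, 177, 178, 183, 188, 194, 199, 203, 204, 203, 199, 194, 188, 183]
t=13: [209, 209, 209, 207, 202, 196, 191, 187, 186, 187, 191, 196, 202, 207]
t=14: [180, 179, 180, 182, 187, 193, 199, 203, 204, 203, 199, 193, 187, 182]
t=15: [211, 212, 211, 209, 204, 198, 191, 187, 186, 187, 191, 198, 204, 209]
t=16: [177, 176, 177, 180, 185, 192, 198, 202, 204, 202, 198, 192, 185, 180]
t=17: [209, 209, 209, 209, 205, 199, 193, 188, 187, 188, 193, 199, 205, 209]
t=18: [179, 179, 179, 180, 184, 190, 196, 201, 203, 201, 196, 190, 184, 180]
t=19: [211, 212, 211, 210, 206, 200, 194, 190, 188, 190, 194, 200, 206, 210]
t=20: [176, 175, 176, 178, 183, 189, 195, 199, 201, 199, 195, 189, 183, 178]
t=21: [208, 208, 208, 208, 206, 201, 196, 191, 190, 191, 196, 201, 206, 208]
t=22: [180, 180, 180, 181, 183, 188, 193, 197, 199, 197, 193, 188, 183, 181]
t=23: [212, 212, 212, 210, 207, 203, 198, 194, 192, 194, 198, 203, 207, 210]
t=24: [176, 175, 176, 178, 181, 186, 191, 194, 196, 194, 191, 186, 181, 178]
t=25: [208, 208, 208, 209, 209, 205, 201, 197, 196, 197, 201, 205, 209, 209]
t=26: [179, 179, 179, 179, 180, 183, 187, 191, 192, 191, 187, 183, 180, 179]
t=27: [212, 212, 212, 211, 211, 208, 205, 201, 200, 201, 205, 208, 211, 211]
t=28: [175, 175, 175, 176, 177, 180, 183, 186, 187, 186, 183, 180, 177, 176]
t=29: [207, 207, 207, 208, 209, 210, 208, 207, 206, 207, 208, 210, 209, 208]
t=30: [180, 180, 180, 179, 179, 178, 179, 180, 181, 180, 179, 178, 179, 179]
t=31: [212, 212, 212, 212, 212, 211, 212, 212, 212, 212, 212, 211, 212, 212]
t=32: [175, 175, 175, 175, 175, 175, 175, 175, 175, 175, 175, 175, 175, 175]
t=33: [207, 207, 207, 207, 207, 207, 207, 207, 207, 207, 207, 207, 207, 207]
t=34: [181, 181, 181, 181, 181, 181, 181, 181, 181, 181, 181, 181, 181, 181]
t=35: [212, 212, 212, 212, 212, 212, 212, 212, 212, 212, 212, 212, 212, 212]
t=36: [175, 175, 175, 175, 175, 175, 175, 175, 175, 175, 175, 175, 175, 175]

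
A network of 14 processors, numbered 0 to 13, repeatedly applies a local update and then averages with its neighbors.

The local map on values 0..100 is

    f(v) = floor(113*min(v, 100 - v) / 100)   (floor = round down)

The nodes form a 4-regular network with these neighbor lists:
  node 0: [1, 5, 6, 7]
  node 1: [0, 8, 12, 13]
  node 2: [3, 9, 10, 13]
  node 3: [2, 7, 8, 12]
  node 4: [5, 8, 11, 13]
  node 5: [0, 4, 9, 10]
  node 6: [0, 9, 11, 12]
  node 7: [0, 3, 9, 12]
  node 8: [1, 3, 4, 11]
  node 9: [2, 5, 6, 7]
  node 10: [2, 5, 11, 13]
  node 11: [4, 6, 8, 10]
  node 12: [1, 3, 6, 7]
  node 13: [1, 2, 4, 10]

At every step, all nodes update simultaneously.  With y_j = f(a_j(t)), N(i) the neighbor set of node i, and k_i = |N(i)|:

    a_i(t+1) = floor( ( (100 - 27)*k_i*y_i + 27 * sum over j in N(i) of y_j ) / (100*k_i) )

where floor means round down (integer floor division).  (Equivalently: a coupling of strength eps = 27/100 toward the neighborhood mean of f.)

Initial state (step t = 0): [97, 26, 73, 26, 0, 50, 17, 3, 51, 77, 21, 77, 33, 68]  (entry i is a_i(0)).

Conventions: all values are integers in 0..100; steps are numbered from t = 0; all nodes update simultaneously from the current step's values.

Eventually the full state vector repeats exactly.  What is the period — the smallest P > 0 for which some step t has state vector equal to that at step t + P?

Simulating step by step:
t=0: [97, 26, 73, 26, 0, 50, 17, 3, 51, 77, 21, 77, 33, 68]
t=1: [9, 30, 29, 29, 11, 44, 19, 8, 45, 25, 26, 24, 32, 31]
t=2: [14, 32, 31, 31, 19, 41, 22, 13, 43, 27, 30, 27, 32, 32]
t=3: [19, 35, 34, 34, 26, 40, 25, 18, 43, 29, 34, 30, 33, 34]
t=4: [24, 38, 37, 37, 32, 40, 28, 23, 44, 32, 38, 33, 35, 37]
t=5: [29, 41, 40, 40, 37, 42, 32, 27, 46, 35, 41, 37, 37, 40]
t=6: [34, 44, 44, 44, 42, 44, 36, 32, 48, 39, 45, 41, 40, 44]
t=7: [39, 48, 48, 48, 47, 47, 40, 38, 52, 43, 49, 46, 44, 48]
t=8: [45, 52, 53, 52, 53, 52, 45, 43, 53, 48, 54, 51, 48, 54]
t=9: [50, 53, 52, 53, 53, 53, 50, 49, 53, 53, 51, 54, 53, 51]
t=10: [55, 53, 54, 53, 53, 53, 55, 54, 52, 53, 54, 51, 53, 54]
t=11: [50, 52, 51, 52, 53, 52, 50, 51, 53, 52, 51, 54, 52, 51]
t=12: [55, 54, 54, 54, 53, 54, 55, 54, 53, 54, 54, 51, 54, 54]
t=13: [50, 51, 51, 51, 52, 51, 50, 50, 52, 50, 51, 54, 50, 51]
t=14: [55, 55, 55, 55, 53, 55, 55, 55, 53, 55, 54, 52, 55, 54]
t=15: [50, 50, 50, 50, 52, 50, 50, 50, 52, 50, 51, 53, 50, 51]
t=16: [56, 55, 55, 55, 54, 55, 55, 56, 54, 56, 55, 53, 56, 55]
t=17: [49, 49, 49, 49, 51, 49, 50, 49, 51, 49, 50, 52, 49, 50]
t=18: [55, 55, 55, 55, 55, 55, 55, 55, 54, 55, 55, 54, 55, 55]
t=19: [50, 50, 50, 50, 50, 50, 50, 50, 50, 50, 50, 50, 50, 50]
t=20: [56, 56, 56, 56, 56, 56, 56, 56, 56, 56, 56, 56, 56, 56]
t=21: [49, 49, 49, 49, 49, 49, 49, 49, 49, 49, 49, 49, 49, 49]
t=22: [55, 55, 55, 55, 55, 55, 55, 55, 55, 55, 55, 55, 55, 55]
t=23: [50, 50, 50, 50, 50, 50, 50, 50, 50, 50, 50, 50, 50, 50]

Answer: 4
Key observation: The state at step 19, [50, 50, 50, 50, 50, 50, 50, 50, 50, 50, 50, 50, 50, 50], reappears at step 23 — and no state repeats earlier — so the cycle the system enters has period 4.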